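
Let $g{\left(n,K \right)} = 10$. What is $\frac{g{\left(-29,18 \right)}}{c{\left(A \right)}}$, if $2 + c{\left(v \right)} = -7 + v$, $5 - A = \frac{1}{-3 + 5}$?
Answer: $- \frac{20}{9} \approx -2.2222$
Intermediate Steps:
$A = \frac{9}{2}$ ($A = 5 - \frac{1}{-3 + 5} = 5 - \frac{1}{2} = \frac{9}{2} \approx 4.5$)
$c{\left(v \right)} = -9 + v$ ($c{\left(v \right)} = -2 + \left(-7 + v\right) = -9 + v$)
$\frac{g{\left(-29,18 \right)}}{c{\left(A \right)}} = \frac{1}{-9 + \frac{9}{2}} \cdot 10 = \frac{1}{- \frac{9}{2}} \cdot 10 = \left(- \frac{2}{9}\right) 10 = - \frac{20}{9}$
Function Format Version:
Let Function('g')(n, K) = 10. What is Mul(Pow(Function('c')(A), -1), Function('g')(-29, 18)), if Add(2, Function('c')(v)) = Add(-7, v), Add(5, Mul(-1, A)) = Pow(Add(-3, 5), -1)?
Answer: Rational(-20, 9) ≈ -2.2222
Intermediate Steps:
A = Rational(9, 2) (A = Add(5, Mul(-1, Pow(Add(-3, 5), -1))) = Add(5, Mul(-1, Pow(2, -1))) = Add(5, Mul(-1, Rational(1, 2))) = Add(5, Rational(-1, 2)) = Rational(9, 2) ≈ 4.5000)
Function('c')(v) = Add(-9, v) (Function('c')(v) = Add(-2, Add(-7, v)) = Add(-9, v))
Mul(Pow(Function('c')(A), -1), Function('g')(-29, 18)) = Mul(Pow(Add(-9, Rational(9, 2)), -1), 10) = Mul(Pow(Rational(-9, 2), -1), 10) = Mul(Rational(-2, 9), 10) = Rational(-20, 9)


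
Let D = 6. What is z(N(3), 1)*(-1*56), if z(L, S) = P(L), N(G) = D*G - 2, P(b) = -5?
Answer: 280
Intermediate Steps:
N(G) = -2 + 6*G (N(G) = 6*G - 2 = -2 + 6*G)
z(L, S) = -5
z(N(3), 1)*(-1*56) = -(-5)*56 = -5*(-56) = 280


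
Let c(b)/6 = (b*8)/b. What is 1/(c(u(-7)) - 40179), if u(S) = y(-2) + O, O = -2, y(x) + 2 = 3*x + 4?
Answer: -1/40131 ≈ -2.4918e-5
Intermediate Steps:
y(x) = 2 + 3*x (y(x) = -2 + (3*x + 4) = -2 + (4 + 3*x) = 2 + 3*x)
u(S) = -6 (u(S) = (2 + 3*(-2)) - 2 = (2 - 6) - 2 = -4 - 2 = -6)
c(b) = 48 (c(b) = 6*((b*8)/b) = 6*((8*b)/b) = 6*8 = 48)
1/(c(u(-7)) - 40179) = 1/(48 - 40179) = 1/(-40131) = -1/40131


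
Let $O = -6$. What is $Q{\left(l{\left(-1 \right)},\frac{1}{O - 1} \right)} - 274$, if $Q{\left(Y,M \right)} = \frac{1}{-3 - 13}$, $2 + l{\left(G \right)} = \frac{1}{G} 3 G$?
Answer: $- \frac{4385}{16} \approx -274.06$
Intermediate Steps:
$l{\left(G \right)} = 1$ ($l{\left(G \right)} = -2 + \frac{1}{G} 3 G = -2 + \frac{3}{G} G = -2 + 3 = 1$)
$Q{\left(Y,M \right)} = - \frac{1}{16}$ ($Q{\left(Y,M \right)} = \frac{1}{-16} = - \frac{1}{16}$)
$Q{\left(l{\left(-1 \right)},\frac{1}{O - 1} \right)} - 274 = - \frac{1}{16} - 274 = - \frac{4385}{16}$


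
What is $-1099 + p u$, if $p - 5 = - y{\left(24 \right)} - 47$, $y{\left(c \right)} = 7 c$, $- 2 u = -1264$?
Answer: $-133819$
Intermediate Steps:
$u = 632$ ($u = \left(- \frac{1}{2}\right) \left(-1264\right) = 632$)
$p = -210$ ($p = 5 - \left(47 + 7 \cdot 24\right) = 5 - 215 = -210$)
$-1099 + p u = -1099 - 132720 = -133819$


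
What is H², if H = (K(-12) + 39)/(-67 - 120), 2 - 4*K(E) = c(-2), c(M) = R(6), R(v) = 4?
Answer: 49/1156 ≈ 0.042388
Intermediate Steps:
c(M) = 4
K(E) = -½ (K(E) = ½ - ¼*4 = ½ - 1 = -½)
H = -7/34 (H = (-½ + 39)/(-67 - 120) = (77/2)/(-187) = (77/2)*(-1/187) = -7/34 ≈ -0.20588)
H² = (-7/34)² = 49/1156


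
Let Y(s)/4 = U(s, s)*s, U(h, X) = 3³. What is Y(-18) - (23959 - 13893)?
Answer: -12010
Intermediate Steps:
U(h, X) = 27
Y(s) = 108*s (Y(s) = 4*(27*s) = 108*s)
Y(-18) - (23959 - 13893) = 108*(-18) - (23959 - 13893) = -1944 - 1*10066 = -1944 - 10066 = -12010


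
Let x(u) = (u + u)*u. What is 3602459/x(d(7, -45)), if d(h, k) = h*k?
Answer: 514637/28350 ≈ 18.153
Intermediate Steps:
x(u) = 2*u² (x(u) = (2*u)*u = 2*u²)
3602459/x(d(7, -45)) = 3602459/((2*(7*(-45))²)) = 3602459/((2*(-315)²)) = 3602459/((2*99225)) = 3602459/198450 = 3602459*(1/198450) = 514637/28350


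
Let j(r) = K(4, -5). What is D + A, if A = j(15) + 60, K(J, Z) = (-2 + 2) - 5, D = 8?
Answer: 63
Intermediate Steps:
K(J, Z) = -5 (K(J, Z) = 0 - 5 = -5)
j(r) = -5
A = 55 (A = -5 + 60 = 55)
D + A = 8 + 55 = 63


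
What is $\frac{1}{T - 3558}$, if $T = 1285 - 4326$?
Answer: $- \frac{1}{6599} \approx -0.00015154$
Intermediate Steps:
$T = -3041$ ($T = 1285 - 4326 = -3041$)
$\frac{1}{T - 3558} = \frac{1}{-3041 - 3558} = \frac{1}{-6599} = - \frac{1}{6599}$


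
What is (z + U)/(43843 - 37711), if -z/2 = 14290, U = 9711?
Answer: -18869/6132 ≈ -3.0771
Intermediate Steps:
z = -28580 (z = -2*14290 = -28580)
(z + U)/(43843 - 37711) = (-28580 + 9711)/(43843 - 37711) = -18869/6132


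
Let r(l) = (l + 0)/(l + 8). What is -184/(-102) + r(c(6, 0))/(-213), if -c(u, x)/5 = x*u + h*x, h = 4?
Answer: 92/51 ≈ 1.8039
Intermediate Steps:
c(u, x) = -20*x - 5*u*x (c(u, x) = -5*(x*u + 4*x) = -5*(u*x + 4*x) = -5*(4*x + u*x) = -20*x - 5*u*x)
r(l) = l/(8 + l)
-184/(-102) + r(c(6, 0))/(-213) = -184/(-102) + ((-5*0*(4 + 6))/(8 - 5*0*(4 + 6)))/(-213) = -184*(-1/102) + ((-5*0*10)/(8 - 5*0*10))*(-1/213) = 92/51 + (0/(8 + 0))*(-1/213) = 92/51 + (0/8)*(-1/213) = 92/51 + (0*(1/8))*(-1/213) = 92/51 + 0*(-1/213) = 92/51 + 0 = 92/51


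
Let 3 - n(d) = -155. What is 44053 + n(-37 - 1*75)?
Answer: 44211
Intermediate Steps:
n(d) = 158 (n(d) = 3 - 1*(-155) = 3 + 155 = 158)
44053 + n(-37 - 1*75) = 44053 + 158 = 44211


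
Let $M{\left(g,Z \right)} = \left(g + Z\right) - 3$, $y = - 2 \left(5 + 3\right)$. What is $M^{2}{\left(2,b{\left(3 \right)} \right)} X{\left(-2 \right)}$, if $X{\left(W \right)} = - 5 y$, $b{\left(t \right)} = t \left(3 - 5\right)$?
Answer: $3920$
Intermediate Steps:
$y = -16$ ($y = \left(-2\right) 8 = -16$)
$b{\left(t \right)} = - 2 t$ ($b{\left(t \right)} = t \left(-2\right) = - 2 t$)
$M{\left(g,Z \right)} = -3 + Z + g$ ($M{\left(g,Z \right)} = \left(Z + g\right) - 3 = -3 + Z + g$)
$X{\left(W \right)} = 80$ ($X{\left(W \right)} = \left(-5\right) \left(-16\right) = 80$)
$M^{2}{\left(2,b{\left(3 \right)} \right)} X{\left(-2 \right)} = \left(-3 - 6 + 2\right)^{2} \cdot 80 = \left(-7\right)^{2} \cdot 80 = 49 \cdot 80 = 3920$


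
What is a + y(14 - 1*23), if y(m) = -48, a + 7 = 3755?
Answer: 3700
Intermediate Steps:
a = 3748 (a = -7 + 3755 = 3748)
a + y(14 - 1*23) = 3748 - 48 = 3700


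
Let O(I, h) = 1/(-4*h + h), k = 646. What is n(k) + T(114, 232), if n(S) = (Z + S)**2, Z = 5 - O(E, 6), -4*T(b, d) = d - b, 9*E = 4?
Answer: 137325403/324 ≈ 4.2384e+5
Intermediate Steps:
E = 4/9 (E = (1/9)*4 = 4/9 ≈ 0.44444)
T(b, d) = -d/4 + b/4 (T(b, d) = -(d - b)/4 = -d/4 + b/4)
O(I, h) = -1/(3*h) (O(I, h) = 1/(-3*h) = -1/(3*h))
Z = 91/18 (Z = 5 - (-1)/(3*6) = 5 - 1*(-1/18) = 5 + 1/18 = 91/18 ≈ 5.0556)
n(S) = (91/18 + S)**2
n(k) + T(114, 232) = (91 + 18*646)**2/324 + (-1/4*232 + (1/4)*114) = (91 + 11628)**2/324 + (-58 + 57/2) = (1/324)*11719**2 - 59/2 = (1/324)*137334961 - 59/2 = 137334961/324 - 59/2 = 137325403/324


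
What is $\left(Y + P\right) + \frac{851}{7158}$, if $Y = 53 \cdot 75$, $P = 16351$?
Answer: $\frac{145494359}{7158} \approx 20326.0$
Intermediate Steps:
$Y = 3975$
$\left(Y + P\right) + \frac{851}{7158} = \left(3975 + 16351\right) + \frac{851}{7158} = 20326 + 851 \cdot \frac{1}{7158} = 20326 + \frac{851}{7158} = \frac{145494359}{7158}$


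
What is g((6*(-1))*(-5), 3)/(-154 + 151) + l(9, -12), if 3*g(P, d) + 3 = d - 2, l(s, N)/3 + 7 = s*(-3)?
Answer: -916/9 ≈ -101.78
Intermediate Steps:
l(s, N) = -21 - 9*s (l(s, N) = -21 + 3*(s*(-3)) = -21 + 3*(-3*s) = -21 - 9*s)
g(P, d) = -5/3 + d/3 (g(P, d) = -1 + (d - 2)/3 = -1 + (-2 + d)/3 = -1 + (-2/3 + d/3) = -5/3 + d/3)
g((6*(-1))*(-5), 3)/(-154 + 151) + l(9, -12) = (-5/3 + (1/3)*3)/(-154 + 151) + (-21 - 9*9) = (-5/3 + 1)/(-3) + (-21 - 81) = -1/3*(-2/3) - 102 = 2/9 - 102 = -916/9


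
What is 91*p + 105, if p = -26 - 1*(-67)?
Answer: 3836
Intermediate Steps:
p = 41 (p = -26 + 67 = 41)
91*p + 105 = 91*41 + 105 = 3731 + 105 = 3836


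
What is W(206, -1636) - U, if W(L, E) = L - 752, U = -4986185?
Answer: 4985639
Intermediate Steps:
W(L, E) = -752 + L
W(206, -1636) - U = (-752 + 206) - 1*(-4986185) = -546 + 4986185 = 4985639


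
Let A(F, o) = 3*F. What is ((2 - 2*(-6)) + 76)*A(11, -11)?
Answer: 2970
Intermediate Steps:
((2 - 2*(-6)) + 76)*A(11, -11) = ((2 - 2*(-6)) + 76)*(3*11) = ((2 + 12) + 76)*33 = (14 + 76)*33 = 90*33 = 2970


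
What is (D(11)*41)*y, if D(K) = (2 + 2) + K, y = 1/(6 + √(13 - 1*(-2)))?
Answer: 1230/7 - 205*√15/7 ≈ 62.291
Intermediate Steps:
y = 1/(6 + √15) (y = 1/(6 + √(13 + 2)) = 1/(6 + √15) ≈ 0.10129)
D(K) = 4 + K
(D(11)*41)*y = ((4 + 11)*41)*(2/7 - √15/21) = (15*41)*(2/7 - √15/21) = 615*(2/7 - √15/21) = 1230/7 - 205*√15/7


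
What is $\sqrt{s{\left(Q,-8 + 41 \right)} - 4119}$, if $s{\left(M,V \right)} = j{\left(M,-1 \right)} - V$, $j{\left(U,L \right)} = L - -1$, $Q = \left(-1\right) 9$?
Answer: $2 i \sqrt{1038} \approx 64.436 i$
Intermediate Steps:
$Q = -9$
$j{\left(U,L \right)} = 1 + L$ ($j{\left(U,L \right)} = L + 1 = 1 + L$)
$s{\left(M,V \right)} = - V$ ($s{\left(M,V \right)} = \left(1 - 1\right) - V = 0 - V = - V$)
$\sqrt{s{\left(Q,-8 + 41 \right)} - 4119} = \sqrt{- (-8 + 41) - 4119} = \sqrt{\left(-1\right) 33 - 4119} = \sqrt{-33 - 4119} = \sqrt{-4152} = 2 i \sqrt{1038}$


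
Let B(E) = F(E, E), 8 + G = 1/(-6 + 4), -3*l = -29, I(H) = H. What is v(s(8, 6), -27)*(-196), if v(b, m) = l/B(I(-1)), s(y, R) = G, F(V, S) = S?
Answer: 5684/3 ≈ 1894.7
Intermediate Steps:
l = 29/3 (l = -⅓*(-29) = 29/3 ≈ 9.6667)
G = -17/2 (G = -8 + 1/(-6 + 4) = -8 + 1/(-2) = -8 - ½ = -17/2 ≈ -8.5000)
B(E) = E
s(y, R) = -17/2
v(b, m) = -29/3 (v(b, m) = (29/3)/(-1) = (29/3)*(-1) = -29/3)
v(s(8, 6), -27)*(-196) = -29/3*(-196) = 5684/3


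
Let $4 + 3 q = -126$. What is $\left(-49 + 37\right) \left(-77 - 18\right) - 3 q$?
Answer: $1270$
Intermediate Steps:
$q = - \frac{130}{3}$ ($q = - \frac{4}{3} + \frac{1}{3} \left(-126\right) = - \frac{4}{3} - 42 = - \frac{130}{3} \approx -43.333$)
$\left(-49 + 37\right) \left(-77 - 18\right) - 3 q = \left(-49 + 37\right) \left(-77 - 18\right) - -130 = \left(-12\right) \left(-95\right) + 130 = 1140 + 130 = 1270$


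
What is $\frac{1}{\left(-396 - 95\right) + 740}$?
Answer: $\frac{1}{249} \approx 0.0040161$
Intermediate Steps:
$\frac{1}{\left(-396 - 95\right) + 740} = \frac{1}{-491 + 740} = \frac{1}{249}$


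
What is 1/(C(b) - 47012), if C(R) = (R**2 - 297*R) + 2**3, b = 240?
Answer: -1/60684 ≈ -1.6479e-5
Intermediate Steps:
C(R) = 8 + R**2 - 297*R (C(R) = (R**2 - 297*R) + 8 = 8 + R**2 - 297*R)
1/(C(b) - 47012) = 1/((8 + 240**2 - 297*240) - 47012) = 1/((8 + 57600 - 71280) - 47012) = 1/(-13672 - 47012) = 1/(-60684) = -1/60684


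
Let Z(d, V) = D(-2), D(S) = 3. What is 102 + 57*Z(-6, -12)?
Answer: 273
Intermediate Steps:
Z(d, V) = 3
102 + 57*Z(-6, -12) = 102 + 57*3 = 102 + 171 = 273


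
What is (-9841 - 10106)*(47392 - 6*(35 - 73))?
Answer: -949876140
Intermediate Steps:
(-9841 - 10106)*(47392 - 6*(35 - 73)) = -19947*(47392 - 6*(-38)) = -19947*(47392 + 228) = -19947*47620 = -949876140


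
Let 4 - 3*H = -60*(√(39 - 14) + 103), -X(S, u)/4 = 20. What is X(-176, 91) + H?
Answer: 6244/3 ≈ 2081.3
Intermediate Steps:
X(S, u) = -80 (X(S, u) = -4*20 = -80)
H = 6484/3 (H = 4/3 - (-20)*(√(39 - 14) + 103) = 4/3 - (-20)*(√25 + 103) = 4/3 - (-20)*(5 + 103) = 4/3 - (-20)*108 = 4/3 - ⅓*(-6480) = 4/3 + 2160 = 6484/3 ≈ 2161.3)
X(-176, 91) + H = -80 + 6484/3 = 6244/3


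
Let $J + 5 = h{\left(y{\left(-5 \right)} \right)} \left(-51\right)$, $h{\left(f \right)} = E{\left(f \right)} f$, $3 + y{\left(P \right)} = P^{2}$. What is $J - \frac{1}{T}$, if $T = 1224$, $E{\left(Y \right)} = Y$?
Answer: $- \frac{30219337}{1224} \approx -24689.0$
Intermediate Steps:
$y{\left(P \right)} = -3 + P^{2}$
$h{\left(f \right)} = f^{2}$ ($h{\left(f \right)} = f f = f^{2}$)
$J = -24689$ ($J = -5 + \left(-3 + \left(-5\right)^{2}\right)^{2} \left(-51\right) = -5 + \left(-3 + 25\right)^{2} \left(-51\right) = -5 + 22^{2} \left(-51\right) = -5 + 484 \left(-51\right) = -5 - 24684 = -24689$)
$J - \frac{1}{T} = -24689 - \frac{1}{1224} = - \frac{30219337}{1224}$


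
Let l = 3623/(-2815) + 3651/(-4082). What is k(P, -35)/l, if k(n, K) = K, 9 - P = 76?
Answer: 402179050/25066651 ≈ 16.044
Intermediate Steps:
P = -67 (P = 9 - 1*76 = 9 - 76 = -67)
l = -25066651/11490830 (l = 3623*(-1/2815) + 3651*(-1/4082) = -3623/2815 - 3651/4082 = -25066651/11490830 ≈ -2.1814)
k(P, -35)/l = -35/(-25066651/11490830) = -35*(-11490830/25066651) = 402179050/25066651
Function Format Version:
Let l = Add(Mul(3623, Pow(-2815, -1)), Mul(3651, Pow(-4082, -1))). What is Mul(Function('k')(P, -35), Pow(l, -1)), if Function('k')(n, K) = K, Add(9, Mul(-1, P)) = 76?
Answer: Rational(402179050, 25066651) ≈ 16.044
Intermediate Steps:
P = -67 (P = Add(9, Mul(-1, 76)) = Add(9, -76) = -67)
l = Rational(-25066651, 11490830) (l = Add(Mul(3623, Rational(-1, 2815)), Mul(3651, Rational(-1, 4082))) = Add(Rational(-3623, 2815), Rational(-3651, 4082)) = Rational(-25066651, 11490830) ≈ -2.1814)
Mul(Function('k')(P, -35), Pow(l, -1)) = Mul(-35, Pow(Rational(-25066651, 11490830), -1)) = Mul(-35, Rational(-11490830, 25066651)) = Rational(402179050, 25066651)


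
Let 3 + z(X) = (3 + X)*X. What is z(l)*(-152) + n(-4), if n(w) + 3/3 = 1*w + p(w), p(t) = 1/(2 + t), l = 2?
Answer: -2139/2 ≈ -1069.5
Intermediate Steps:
n(w) = -1 + w + 1/(2 + w) (n(w) = -1 + (1*w + 1/(2 + w)) = -1 + (w + 1/(2 + w)) = -1 + w + 1/(2 + w))
z(X) = -3 + X*(3 + X) (z(X) = -3 + (3 + X)*X = -3 + X*(3 + X))
z(l)*(-152) + n(-4) = (-3 + 2² + 3*2)*(-152) + (-1 - 4 + (-4)²)/(2 - 4) = (-3 + 4 + 6)*(-152) + (-1 - 4 + 16)/(-2) = 7*(-152) - ½*11 = -1064 - 11/2 = -2139/2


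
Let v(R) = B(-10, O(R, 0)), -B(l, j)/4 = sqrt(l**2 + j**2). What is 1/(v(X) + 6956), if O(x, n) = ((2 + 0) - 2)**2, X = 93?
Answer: 1/6916 ≈ 0.00014459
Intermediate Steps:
O(x, n) = 0 (O(x, n) = (2 - 2)**2 = 0**2 = 0)
B(l, j) = -4*sqrt(j**2 + l**2) (B(l, j) = -4*sqrt(l**2 + j**2) = -4*sqrt(j**2 + l**2))
v(R) = -40 (v(R) = -4*sqrt(0**2 + (-10)**2) = -4*sqrt(0 + 100) = -4*sqrt(100) = -4*10 = -40)
1/(v(X) + 6956) = 1/(-40 + 6956) = 1/6916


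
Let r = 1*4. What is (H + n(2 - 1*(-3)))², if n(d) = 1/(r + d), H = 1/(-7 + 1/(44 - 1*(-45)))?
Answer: 32041/31337604 ≈ 0.0010224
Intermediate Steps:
r = 4
H = -89/622 (H = 1/(-7 + 1/(44 + 45)) = 1/(-7 + 1/89) = 1/(-622/89) = -89/622 ≈ -0.14309)
n(d) = 1/(4 + d)
(H + n(2 - 1*(-3)))² = (-89/622 + 1/(4 + (2 - 1*(-3))))² = (-89/622 + 1/(4 + (2 + 3)))² = (-89/622 + 1/(4 + 5))² = (-89/622 + 1/9)² = (-89/622 + ⅑)² = (-179/5598)² = 32041/31337604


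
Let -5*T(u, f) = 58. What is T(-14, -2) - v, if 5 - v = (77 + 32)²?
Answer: 59322/5 ≈ 11864.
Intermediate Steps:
T(u, f) = -58/5 (T(u, f) = -⅕*58 = -58/5)
v = -11876 (v = 5 - (77 + 32)² = 5 - 1*109² = 5 - 1*11881 = 5 - 11881 = -11876)
T(-14, -2) - v = -58/5 - 1*(-11876) = -58/5 + 11876 = 59322/5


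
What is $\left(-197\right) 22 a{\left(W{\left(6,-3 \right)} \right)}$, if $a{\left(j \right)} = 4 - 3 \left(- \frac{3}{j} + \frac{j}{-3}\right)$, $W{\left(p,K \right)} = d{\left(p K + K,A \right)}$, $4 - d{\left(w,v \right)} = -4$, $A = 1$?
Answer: $- \frac{227535}{4} \approx -56884.0$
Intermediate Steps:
$d{\left(w,v \right)} = 8$ ($d{\left(w,v \right)} = 4 - -4 = 4 + 4 = 8$)
$W{\left(p,K \right)} = 8$
$a{\left(j \right)} = 4 + j + \frac{9}{j}$ ($a{\left(j \right)} = 4 - 3 \left(- \frac{3}{j} + j \left(- \frac{1}{3}\right)\right) = 4 - 3 \left(- \frac{3}{j} - \frac{j}{3}\right) = 4 + \left(j + \frac{9}{j}\right) = 4 + j + \frac{9}{j}$)
$\left(-197\right) 22 a{\left(W{\left(6,-3 \right)} \right)} = \left(-197\right) 22 \left(4 + 8 + \frac{9}{8}\right) = - 4334 \left(4 + 8 + 9 \cdot \frac{1}{8}\right) = - 4334 \left(4 + 8 + \frac{9}{8}\right) = \left(-4334\right) \frac{105}{8} = - \frac{227535}{4}$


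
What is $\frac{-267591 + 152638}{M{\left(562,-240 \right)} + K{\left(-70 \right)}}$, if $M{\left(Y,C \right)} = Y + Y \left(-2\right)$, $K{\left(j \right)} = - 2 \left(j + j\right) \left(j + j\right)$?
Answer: $\frac{114953}{39762} \approx 2.891$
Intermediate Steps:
$K{\left(j \right)} = - 8 j^{2}$ ($K{\left(j \right)} = - 2 \cdot 2 j 2 j = - 2 \cdot 4 j^{2} = - 8 j^{2}$)
$M{\left(Y,C \right)} = - Y$ ($M{\left(Y,C \right)} = Y - 2 Y = - Y$)
$\frac{-267591 + 152638}{M{\left(562,-240 \right)} + K{\left(-70 \right)}} = \frac{-267591 + 152638}{\left(-1\right) 562 - 8 \left(-70\right)^{2}} = - \frac{114953}{-562 - 39200} = - \frac{114953}{-39762} = \left(-114953\right) \left(- \frac{1}{39762}\right) = \frac{114953}{39762}$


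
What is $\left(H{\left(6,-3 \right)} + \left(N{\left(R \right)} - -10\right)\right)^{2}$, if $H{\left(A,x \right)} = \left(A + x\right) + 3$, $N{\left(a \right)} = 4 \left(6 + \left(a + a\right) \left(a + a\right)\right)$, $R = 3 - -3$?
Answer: $379456$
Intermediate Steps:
$R = 6$ ($R = 3 + 3 = 6$)
$N{\left(a \right)} = 24 + 16 a^{2}$ ($N{\left(a \right)} = 4 \left(6 + 2 a 2 a\right) = 4 \left(6 + 4 a^{2}\right) = 24 + 16 a^{2}$)
$H{\left(A,x \right)} = 3 + A + x$
$\left(H{\left(6,-3 \right)} + \left(N{\left(R \right)} - -10\right)\right)^{2} = \left(\left(3 + 6 - 3\right) + \left(\left(24 + 16 \cdot 6^{2}\right) - -10\right)\right)^{2} = \left(6 + \left(\left(24 + 16 \cdot 36\right) + 10\right)\right)^{2} = \left(6 + \left(\left(24 + 576\right) + 10\right)\right)^{2} = \left(6 + \left(600 + 10\right)\right)^{2} = \left(6 + 610\right)^{2} = 616^{2} = 379456$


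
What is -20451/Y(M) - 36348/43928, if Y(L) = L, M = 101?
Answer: -225510669/1109182 ≈ -203.31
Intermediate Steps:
-20451/Y(M) - 36348/43928 = -20451/101 - 36348/43928 = -20451*1/101 - 36348*1/43928 = -20451/101 - 9087/10982 = -225510669/1109182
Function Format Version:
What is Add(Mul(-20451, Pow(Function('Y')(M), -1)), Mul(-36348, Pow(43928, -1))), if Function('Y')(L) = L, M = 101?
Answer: Rational(-225510669, 1109182) ≈ -203.31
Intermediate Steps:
Add(Mul(-20451, Pow(Function('Y')(M), -1)), Mul(-36348, Pow(43928, -1))) = Add(Mul(-20451, Pow(101, -1)), Mul(-36348, Pow(43928, -1))) = Add(Mul(-20451, Rational(1, 101)), Mul(-36348, Rational(1, 43928))) = Add(Rational(-20451, 101), Rational(-9087, 10982)) = Rational(-225510669, 1109182)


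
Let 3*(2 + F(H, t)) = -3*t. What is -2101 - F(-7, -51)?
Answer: -2150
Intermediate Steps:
F(H, t) = -2 - t (F(H, t) = -2 + (-3*t)/3 = -2 - t)
-2101 - F(-7, -51) = -2101 - (-2 - 1*(-51)) = -2101 - (-2 + 51) = -2101 - 1*49 = -2101 - 49 = -2150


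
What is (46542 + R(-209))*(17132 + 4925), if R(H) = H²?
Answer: 1990048711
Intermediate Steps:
(46542 + R(-209))*(17132 + 4925) = (46542 + (-209)²)*(17132 + 4925) = (46542 + 43681)*22057 = 90223*22057 = 1990048711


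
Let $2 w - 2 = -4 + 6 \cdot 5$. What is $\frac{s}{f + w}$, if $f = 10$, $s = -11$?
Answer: $- \frac{11}{24} \approx -0.45833$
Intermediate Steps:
$w = 14$ ($w = 1 + \frac{-4 + 6 \cdot 5}{2} = 1 + \frac{-4 + 30}{2} = 1 + \frac{1}{2} \cdot 26 = 1 + 13 = 14$)
$\frac{s}{f + w} = - \frac{11}{10 + 14} = - \frac{11}{24}$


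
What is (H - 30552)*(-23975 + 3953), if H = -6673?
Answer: 745318950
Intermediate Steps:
(H - 30552)*(-23975 + 3953) = (-6673 - 30552)*(-23975 + 3953) = -37225*(-20022) = 745318950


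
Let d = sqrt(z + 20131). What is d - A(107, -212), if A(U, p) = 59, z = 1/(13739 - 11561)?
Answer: -59 + sqrt(87690638)/66 ≈ 82.884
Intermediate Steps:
z = 1/2178 ≈ 0.00045914
d = sqrt(87690638)/66 (d = sqrt(1/2178 + 20131) = sqrt(43845319/2178) = sqrt(87690638)/66 ≈ 141.88)
d - A(107, -212) = sqrt(87690638)/66 - 1*59 = sqrt(87690638)/66 - 59 = -59 + sqrt(87690638)/66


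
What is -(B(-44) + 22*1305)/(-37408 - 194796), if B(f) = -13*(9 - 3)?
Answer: 7158/58051 ≈ 0.12331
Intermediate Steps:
B(f) = -78 (B(f) = -13*6 = -78)
-(B(-44) + 22*1305)/(-37408 - 194796) = -(-78 + 22*1305)/(-37408 - 194796) = -(-78 + 28710)/(-232204) = -28632*(-1)/232204 = -1*(-7158/58051) = 7158/58051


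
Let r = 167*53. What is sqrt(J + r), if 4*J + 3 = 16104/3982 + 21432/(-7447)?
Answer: sqrt(64320541914234133)/2695814 ≈ 94.077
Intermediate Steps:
r = 8851
J = -2471709/5391628 (J = -3/4 + (16104/3982 + 21432/(-7447))/4 = -3/4 + (16104*(1/3982) + 21432*(-1/7447))/4 = -3/4 + (732/181 - 21432/7447)/4 = -3/4 + (1/4)*(1572012/1347907) = -3/4 + 393003/1347907 = -2471709/5391628 ≈ -0.45843)
sqrt(J + r) = sqrt(-2471709/5391628 + 8851) = sqrt(47718827719/5391628) = sqrt(64320541914234133)/2695814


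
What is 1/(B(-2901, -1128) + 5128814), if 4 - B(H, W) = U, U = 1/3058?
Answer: 3058/15683925443 ≈ 1.9498e-7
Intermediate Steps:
U = 1/3058 ≈ 0.00032701
B(H, W) = 12231/3058 (B(H, W) = 4 - 1*1/3058 = 4 - 1/3058 = 12231/3058)
1/(B(-2901, -1128) + 5128814) = 1/(12231/3058 + 5128814) = 1/(15683925443/3058) = 3058/15683925443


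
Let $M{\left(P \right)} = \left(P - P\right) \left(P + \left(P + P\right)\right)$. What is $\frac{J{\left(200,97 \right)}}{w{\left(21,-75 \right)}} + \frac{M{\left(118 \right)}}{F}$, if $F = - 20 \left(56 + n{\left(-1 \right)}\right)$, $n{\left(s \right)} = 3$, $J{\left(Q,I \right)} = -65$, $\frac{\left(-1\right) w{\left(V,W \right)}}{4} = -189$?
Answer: $- \frac{65}{756} \approx -0.085979$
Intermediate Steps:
$w{\left(V,W \right)} = 756$ ($w{\left(V,W \right)} = \left(-4\right) \left(-189\right) = 756$)
$F = -1180$ ($F = - 20 \left(56 + 3\right) = \left(-20\right) 59 = -1180$)
$M{\left(P \right)} = 0$ ($M{\left(P \right)} = 0 \left(P + 2 P\right) = 0 \cdot 3 P = 0$)
$\frac{J{\left(200,97 \right)}}{w{\left(21,-75 \right)}} + \frac{M{\left(118 \right)}}{F} = - \frac{65}{756} + \frac{0}{-1180} = \left(-65\right) \frac{1}{756} + 0 \left(- \frac{1}{1180}\right) = - \frac{65}{756} + 0 = - \frac{65}{756}$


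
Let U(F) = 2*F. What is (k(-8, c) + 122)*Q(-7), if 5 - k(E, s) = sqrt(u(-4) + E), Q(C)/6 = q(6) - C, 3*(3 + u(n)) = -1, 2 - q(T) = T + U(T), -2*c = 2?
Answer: -6858 + 18*I*sqrt(102) ≈ -6858.0 + 181.79*I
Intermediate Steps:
c = -1 (c = -1/2*2 = -1)
q(T) = 2 - 3*T (q(T) = 2 - (T + 2*T) = 2 - 3*T)
u(n) = -10/3 (u(n) = -3 + (1/3)*(-1) = -3 - 1/3 = -10/3)
Q(C) = -96 - 6*C (Q(C) = 6*((2 - 3*6) - C) = 6*((2 - 18) - C) = 6*(-16 - C) = -96 - 6*C)
k(E, s) = 5 - sqrt(-10/3 + E)
(k(-8, c) + 122)*Q(-7) = ((5 - sqrt(-30 + 9*(-8))/3) + 122)*(-96 - 6*(-7)) = ((5 - sqrt(-30 - 72)/3) + 122)*(-96 + 42) = ((5 - I*sqrt(102)/3) + 122)*(-54) = (127 - I*sqrt(102)/3)*(-54) = -6858 + 18*I*sqrt(102)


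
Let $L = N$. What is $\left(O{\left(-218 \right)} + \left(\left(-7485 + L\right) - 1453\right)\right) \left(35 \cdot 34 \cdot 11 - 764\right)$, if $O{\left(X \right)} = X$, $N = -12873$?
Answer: $-271529454$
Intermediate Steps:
$L = -12873$
$\left(O{\left(-218 \right)} + \left(\left(-7485 + L\right) - 1453\right)\right) \left(35 \cdot 34 \cdot 11 - 764\right) = \left(-218 - 21811\right) \left(35 \cdot 34 \cdot 11 - 764\right) = \left(-218 - 21811\right) \left(1190 \cdot 11 - 764\right) = \left(-218 - 21811\right) \left(13090 - 764\right) = \left(-22029\right) 12326 = -271529454$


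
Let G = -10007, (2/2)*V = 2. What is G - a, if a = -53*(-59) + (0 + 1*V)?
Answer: -13136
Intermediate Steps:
V = 2
a = 3129 (a = -53*(-59) + (0 + 1*2) = 3127 + (0 + 2) = 3127 + 2 = 3129)
G - a = -10007 - 1*3129 = -10007 - 3129 = -13136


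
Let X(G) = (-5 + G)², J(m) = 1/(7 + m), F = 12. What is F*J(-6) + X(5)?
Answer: 12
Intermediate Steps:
F*J(-6) + X(5) = 12/(7 - 6) + (-5 + 5)² = 12/1 + 0² = 12*1 + 0 = 12 + 0 = 12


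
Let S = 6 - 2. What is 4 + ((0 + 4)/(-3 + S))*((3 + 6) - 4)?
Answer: 24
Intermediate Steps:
S = 4
4 + ((0 + 4)/(-3 + S))*((3 + 6) - 4) = 4 + ((0 + 4)/(-3 + 4))*((3 + 6) - 4) = 4 + (4/1)*(9 - 4) = 4 + (4*1)*5 = 4 + 4*5 = 4 + 20 = 24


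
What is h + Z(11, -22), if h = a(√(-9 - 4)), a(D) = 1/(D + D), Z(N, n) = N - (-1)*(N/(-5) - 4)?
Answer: 24/5 - I*√13/26 ≈ 4.8 - 0.13867*I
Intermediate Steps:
Z(N, n) = -4 + 4*N/5 (Z(N, n) = N - (-1)*(N*(-⅕) - 4) = N - (-1)*(-N/5 - 4) = N - (-1)*(-4 - N/5) = N - (4 + N/5) = N + (-4 - N/5) = -4 + 4*N/5)
a(D) = 1/(2*D)
h = -I*√13/26 (h = 1/(2*(√(-9 - 4))) = 1/(2*(√(-13))) = 1/(2*((I*√13))) = (-I*√13/13)/2 = -I*√13/26 ≈ -0.13867*I)
h + Z(11, -22) = -I*√13/26 + (-4 + (⅘)*11) = -I*√13/26 + (-4 + 44/5) = -I*√13/26 + 24/5 = 24/5 - I*√13/26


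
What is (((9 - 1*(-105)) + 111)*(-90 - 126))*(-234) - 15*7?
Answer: 11372295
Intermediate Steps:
(((9 - 1*(-105)) + 111)*(-90 - 126))*(-234) - 15*7 = (((9 + 105) + 111)*(-216))*(-234) - 105 = ((114 + 111)*(-216))*(-234) - 105 = (225*(-216))*(-234) - 105 = -48600*(-234) - 105 = 11372400 - 105 = 11372295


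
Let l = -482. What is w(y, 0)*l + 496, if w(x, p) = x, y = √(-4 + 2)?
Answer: 496 - 482*I*√2 ≈ 496.0 - 681.65*I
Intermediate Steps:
y = I*√2 (y = √(-2) = I*√2 ≈ 1.4142*I)
w(y, 0)*l + 496 = (I*√2)*(-482) + 496 = -482*I*√2 + 496 = 496 - 482*I*√2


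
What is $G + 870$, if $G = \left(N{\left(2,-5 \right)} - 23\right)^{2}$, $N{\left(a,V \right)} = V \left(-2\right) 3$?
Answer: $919$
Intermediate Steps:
$N{\left(a,V \right)} = - 6 V$ ($N{\left(a,V \right)} = - 2 V 3 = - 6 V$)
$G = 49$ ($G = \left(\left(-6\right) \left(-5\right) - 23\right)^{2} = \left(30 - 23\right)^{2} = 7^{2} = 49$)
$G + 870 = 49 + 870 = 919$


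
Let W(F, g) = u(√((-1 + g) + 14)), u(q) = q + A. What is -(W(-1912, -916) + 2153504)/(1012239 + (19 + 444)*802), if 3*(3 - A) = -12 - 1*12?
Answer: -430703/276713 - I*√903/1383565 ≈ -1.5565 - 2.1719e-5*I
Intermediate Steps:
A = 11 (A = 3 - (-12 - 1*12)/3 = 3 - (-12 - 12)/3 = 3 - ⅓*(-24) = 3 + 8 = 11)
u(q) = 11 + q (u(q) = q + 11 = 11 + q)
W(F, g) = 11 + √(13 + g) (W(F, g) = 11 + √((-1 + g) + 14) = 11 + √(13 + g))
-(W(-1912, -916) + 2153504)/(1012239 + (19 + 444)*802) = -((11 + √(13 - 916)) + 2153504)/(1012239 + (19 + 444)*802) = -((11 + √(-903)) + 2153504)/(1012239 + 463*802) = -((11 + I*√903) + 2153504)/(1012239 + 371326) = -(2153515 + I*√903)/1383565 = -(430703/276713 + I*√903/1383565) = -430703/276713 - I*√903/1383565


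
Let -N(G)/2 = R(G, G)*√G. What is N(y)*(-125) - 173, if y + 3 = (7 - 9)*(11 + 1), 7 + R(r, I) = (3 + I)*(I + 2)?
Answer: -173 + 444750*I*√3 ≈ -173.0 + 7.7033e+5*I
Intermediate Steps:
R(r, I) = -7 + (2 + I)*(3 + I) (R(r, I) = -7 + (3 + I)*(I + 2) = -7 + (3 + I)*(2 + I) = -7 + (2 + I)*(3 + I))
y = -27 (y = -3 + (7 - 9)*(11 + 1) = -3 - 2*12 = -3 - 24 = -27)
N(G) = -2*√G*(-1 + G² + 5*G) (N(G) = -2*(-1 + G² + 5*G)*√G = -2*√G*(-1 + G² + 5*G))
N(y)*(-125) - 173 = (2*√(-27)*(1 - 1*(-27)² - 5*(-27)))*(-125) - 173 = (2*(3*I*√3)*(1 - 1*729 + 135))*(-125) - 173 = (2*(3*I*√3)*(1 - 729 + 135))*(-125) - 173 = (2*(3*I*√3)*(-593))*(-125) - 173 = -3558*I*√3*(-125) - 173 = 444750*I*√3 - 173 = -173 + 444750*I*√3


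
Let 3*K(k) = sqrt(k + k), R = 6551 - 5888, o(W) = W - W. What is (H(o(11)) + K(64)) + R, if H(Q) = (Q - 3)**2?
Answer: 672 + 8*sqrt(2)/3 ≈ 675.77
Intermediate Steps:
o(W) = 0
H(Q) = (-3 + Q)**2
R = 663
K(k) = sqrt(2)*sqrt(k)/3 (K(k) = sqrt(k + k)/3 = sqrt(2*k)/3 = (sqrt(2)*sqrt(k))/3 = sqrt(2)*sqrt(k)/3)
(H(o(11)) + K(64)) + R = ((-3 + 0)**2 + sqrt(2)*sqrt(64)/3) + 663 = ((-3)**2 + (1/3)*sqrt(2)*8) + 663 = (9 + 8*sqrt(2)/3) + 663 = 672 + 8*sqrt(2)/3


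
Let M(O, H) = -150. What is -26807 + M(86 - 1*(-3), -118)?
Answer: -26957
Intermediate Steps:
-26807 + M(86 - 1*(-3), -118) = -26807 - 150 = -26957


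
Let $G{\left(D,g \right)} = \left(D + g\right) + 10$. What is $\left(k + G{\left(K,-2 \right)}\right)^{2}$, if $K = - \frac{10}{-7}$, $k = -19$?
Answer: $\frac{4489}{49} \approx 91.612$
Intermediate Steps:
$K = \frac{10}{7}$ ($K = \left(-10\right) \left(- \frac{1}{7}\right) = \frac{10}{7} \approx 1.4286$)
$G{\left(D,g \right)} = 10 + D + g$
$\left(k + G{\left(K,-2 \right)}\right)^{2} = \left(-19 + \left(10 + \frac{10}{7} - 2\right)\right)^{2} = \left(-19 + \frac{66}{7}\right)^{2} = \left(- \frac{67}{7}\right)^{2} = \frac{4489}{49}$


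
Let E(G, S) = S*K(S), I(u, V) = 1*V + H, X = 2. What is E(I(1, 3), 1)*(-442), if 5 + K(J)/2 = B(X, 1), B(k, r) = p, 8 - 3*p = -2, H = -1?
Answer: 4420/3 ≈ 1473.3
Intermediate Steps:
p = 10/3 (p = 8/3 - ⅓*(-2) = 8/3 + ⅔ = 10/3 ≈ 3.3333)
B(k, r) = 10/3
K(J) = -10/3 (K(J) = -10 + 2*(10/3) = -10 + 20/3 = -10/3)
I(u, V) = -1 + V (I(u, V) = 1*V - 1 = V - 1 = -1 + V)
E(G, S) = -10*S/3 (E(G, S) = S*(-10/3) = -10*S/3)
E(I(1, 3), 1)*(-442) = -10/3*1*(-442) = -10/3*(-442) = 4420/3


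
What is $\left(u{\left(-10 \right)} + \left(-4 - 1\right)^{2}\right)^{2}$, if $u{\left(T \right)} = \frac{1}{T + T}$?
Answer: $\frac{249001}{400} \approx 622.5$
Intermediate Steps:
$u{\left(T \right)} = \frac{1}{2 T}$
$\left(u{\left(-10 \right)} + \left(-4 - 1\right)^{2}\right)^{2} = \left(\frac{1}{2 \left(-10\right)} + \left(-4 - 1\right)^{2}\right)^{2} = \left(\frac{1}{2} \left(- \frac{1}{10}\right) + \left(-5\right)^{2}\right)^{2} = \left(- \frac{1}{20} + 25\right)^{2} = \left(\frac{499}{20}\right)^{2} = \frac{249001}{400}$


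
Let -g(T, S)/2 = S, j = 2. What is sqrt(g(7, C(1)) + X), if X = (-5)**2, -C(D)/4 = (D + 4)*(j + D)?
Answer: sqrt(145) ≈ 12.042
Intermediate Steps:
C(D) = -4*(2 + D)*(4 + D) (C(D) = -4*(D + 4)*(2 + D) = -4*(4 + D)*(2 + D) = -4*(2 + D)*(4 + D))
g(T, S) = -2*S
X = 25
sqrt(g(7, C(1)) + X) = sqrt(-2*(-32 - 24*1 - 4*1**2) + 25) = sqrt(-2*(-32 - 24 - 4*1) + 25) = sqrt(-2*(-32 - 24 - 4) + 25) = sqrt(-2*(-60) + 25) = sqrt(120 + 25) = sqrt(145)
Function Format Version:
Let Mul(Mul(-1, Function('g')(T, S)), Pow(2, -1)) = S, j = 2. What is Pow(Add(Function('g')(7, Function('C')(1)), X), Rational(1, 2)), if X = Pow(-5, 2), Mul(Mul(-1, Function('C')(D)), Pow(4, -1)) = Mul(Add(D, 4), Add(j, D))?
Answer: Pow(145, Rational(1, 2)) ≈ 12.042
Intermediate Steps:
Function('C')(D) = Mul(-4, Add(2, D), Add(4, D)) (Function('C')(D) = Mul(-4, Mul(Add(D, 4), Add(2, D))) = Mul(-4, Mul(Add(4, D), Add(2, D))) = Mul(-4, Mul(Add(2, D), Add(4, D))) = Mul(-4, Add(2, D), Add(4, D)))
Function('g')(T, S) = Mul(-2, S)
X = 25
Pow(Add(Function('g')(7, Function('C')(1)), X), Rational(1, 2)) = Pow(Add(Mul(-2, Add(-32, Mul(-24, 1), Mul(-4, Pow(1, 2)))), 25), Rational(1, 2)) = Pow(Add(Mul(-2, Add(-32, -24, Mul(-4, 1))), 25), Rational(1, 2)) = Pow(Add(Mul(-2, Add(-32, -24, -4)), 25), Rational(1, 2)) = Pow(Add(Mul(-2, -60), 25), Rational(1, 2)) = Pow(Add(120, 25), Rational(1, 2)) = Pow(145, Rational(1, 2))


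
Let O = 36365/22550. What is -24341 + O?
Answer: -109770637/4510 ≈ -24339.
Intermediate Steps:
O = 7273/4510 (O = 36365*(1/22550) = 7273/4510 ≈ 1.6126)
-24341 + O = -24341 + 7273/4510 = -109770637/4510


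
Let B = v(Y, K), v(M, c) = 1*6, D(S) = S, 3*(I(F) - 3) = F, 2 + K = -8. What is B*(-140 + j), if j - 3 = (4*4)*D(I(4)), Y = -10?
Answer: -406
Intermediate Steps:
K = -10 (K = -2 - 8 = -10)
I(F) = 3 + F/3
j = 217/3 (j = 3 + (4*4)*(3 + (1/3)*4) = 3 + 16*(3 + 4/3) = 3 + 16*(13/3) = 3 + 208/3 = 217/3 ≈ 72.333)
v(M, c) = 6
B = 6
B*(-140 + j) = 6*(-140 + 217/3) = 6*(-203/3) = -406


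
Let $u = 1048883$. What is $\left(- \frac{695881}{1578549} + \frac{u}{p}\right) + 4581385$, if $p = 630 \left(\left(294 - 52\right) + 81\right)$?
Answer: $\frac{4122210446108011}{899772930} \approx 4.5814 \cdot 10^{6}$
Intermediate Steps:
$p = 203490$ ($p = 630 \left(\left(294 - 52\right) + 81\right) = 630 \left(242 + 81\right) = 630 \cdot 323 = 203490$)
$\left(- \frac{695881}{1578549} + \frac{u}{p}\right) + 4581385 = \left(- \frac{695881}{1578549} + \frac{1048883}{203490}\right) + 4581385 = \left(\left(-695881\right) \frac{1}{1578549} + 1048883 \cdot \frac{1}{203490}\right) + 4581385 = \left(- \frac{695881}{1578549} + \frac{61699}{11970}\right) + 4581385 = \frac{4241199961}{899772930} + 4581385 = \frac{4122210446108011}{899772930}$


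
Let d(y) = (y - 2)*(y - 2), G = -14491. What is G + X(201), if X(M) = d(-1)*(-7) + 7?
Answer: -14547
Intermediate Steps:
d(y) = (-2 + y)² (d(y) = (-2 + y)*(-2 + y) = (-2 + y)²)
X(M) = -56 (X(M) = (-2 - 1)²*(-7) + 7 = (-3)²*(-7) + 7 = 9*(-7) + 7 = -63 + 7 = -56)
G + X(201) = -14491 - 56 = -14547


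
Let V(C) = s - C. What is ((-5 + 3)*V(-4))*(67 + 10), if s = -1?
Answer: -462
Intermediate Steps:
V(C) = -1 - C
((-5 + 3)*V(-4))*(67 + 10) = ((-5 + 3)*(-1 - 1*(-4)))*(67 + 10) = -2*(-1 + 4)*77 = -2*3*77 = -6*77 = -462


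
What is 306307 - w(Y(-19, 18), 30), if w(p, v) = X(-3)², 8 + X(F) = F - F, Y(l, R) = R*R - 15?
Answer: 306243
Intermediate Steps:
Y(l, R) = -15 + R² (Y(l, R) = R² - 15 = -15 + R²)
X(F) = -8 (X(F) = -8 + (F - F) = -8 + 0 = -8)
w(p, v) = 64 (w(p, v) = (-8)² = 64)
306307 - w(Y(-19, 18), 30) = 306307 - 1*64 = 306307 - 64 = 306243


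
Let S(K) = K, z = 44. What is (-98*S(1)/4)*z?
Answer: -1078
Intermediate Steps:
(-98*S(1)/4)*z = -98/4*44 = -98*¼*44 = -49/2*44 = -1078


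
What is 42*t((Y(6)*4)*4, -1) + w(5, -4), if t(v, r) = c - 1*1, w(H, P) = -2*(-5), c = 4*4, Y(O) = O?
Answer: 640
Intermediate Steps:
c = 16
w(H, P) = 10
t(v, r) = 15 (t(v, r) = 16 - 1*1 = 16 - 1 = 15)
42*t((Y(6)*4)*4, -1) + w(5, -4) = 42*15 + 10 = 630 + 10 = 640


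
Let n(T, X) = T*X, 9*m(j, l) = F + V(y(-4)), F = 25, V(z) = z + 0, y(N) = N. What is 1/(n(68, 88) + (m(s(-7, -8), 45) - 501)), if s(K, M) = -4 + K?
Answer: 3/16456 ≈ 0.00018230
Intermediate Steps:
V(z) = z
m(j, l) = 7/3 (m(j, l) = (25 - 4)/9 = (⅑)*21 = 7/3)
1/(n(68, 88) + (m(s(-7, -8), 45) - 501)) = 1/(68*88 + (7/3 - 501)) = 1/(5984 - 1496/3) = 1/(16456/3) = 3/16456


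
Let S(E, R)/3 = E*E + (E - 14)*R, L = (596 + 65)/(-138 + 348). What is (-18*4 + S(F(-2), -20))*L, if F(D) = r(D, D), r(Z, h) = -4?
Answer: 116336/35 ≈ 3323.9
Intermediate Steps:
F(D) = -4
L = 661/210 ≈ 3.1476
S(E, R) = 3*E² + 3*R*(-14 + E) (S(E, R) = 3*(E*E + (E - 14)*R) = 3*(E² + (-14 + E)*R) = 3*(E² + R*(-14 + E)) = 3*E² + 3*R*(-14 + E))
(-18*4 + S(F(-2), -20))*L = (-18*4 + (-42*(-20) + 3*(-4)² + 3*(-4)*(-20)))*(661/210) = (-72 + (840 + 3*16 + 240))*(661/210) = (-72 + (840 + 48 + 240))*(661/210) = (-72 + 1128)*(661/210) = 1056*(661/210) = 116336/35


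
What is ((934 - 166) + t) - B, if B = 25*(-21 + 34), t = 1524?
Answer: 1967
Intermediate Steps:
B = 325 (B = 25*13 = 325)
((934 - 166) + t) - B = ((934 - 166) + 1524) - 1*325 = (768 + 1524) - 325 = 2292 - 325 = 1967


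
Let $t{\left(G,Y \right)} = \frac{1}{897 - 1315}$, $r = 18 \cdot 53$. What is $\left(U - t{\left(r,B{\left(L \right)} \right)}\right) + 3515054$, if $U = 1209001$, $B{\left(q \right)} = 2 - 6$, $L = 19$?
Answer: $\frac{1974654991}{418} \approx 4.7241 \cdot 10^{6}$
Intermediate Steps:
$B{\left(q \right)} = -4$ ($B{\left(q \right)} = 2 - 6 = -4$)
$r = 954$
$t{\left(G,Y \right)} = - \frac{1}{418}$ ($t{\left(G,Y \right)} = \frac{1}{-418} = - \frac{1}{418}$)
$\left(U - t{\left(r,B{\left(L \right)} \right)}\right) + 3515054 = \left(1209001 - - \frac{1}{418}\right) + 3515054 = \left(1209001 + \frac{1}{418}\right) + 3515054 = \frac{505362419}{418} + 3515054 = \frac{1974654991}{418}$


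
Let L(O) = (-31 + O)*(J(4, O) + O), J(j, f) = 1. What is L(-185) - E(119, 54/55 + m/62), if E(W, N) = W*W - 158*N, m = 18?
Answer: 43961717/1705 ≈ 25784.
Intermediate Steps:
L(O) = (1 + O)*(-31 + O) (L(O) = (-31 + O)*(1 + O) = (1 + O)*(-31 + O))
E(W, N) = W² - 158*N
L(-185) - E(119, 54/55 + m/62) = (-31 + (-185)² - 30*(-185)) - (119² - 158*(54/55 + 18/62)) = (-31 + 34225 + 5550) - (14161 - 158*(54*(1/55) + 18*(1/62))) = 39744 - (14161 - 158*(54/55 + 9/31)) = 39744 - (14161 - 158*2169/1705) = 39744 - (14161 - 342702/1705) = 39744 - 1*23801803/1705 = 39744 - 23801803/1705 = 43961717/1705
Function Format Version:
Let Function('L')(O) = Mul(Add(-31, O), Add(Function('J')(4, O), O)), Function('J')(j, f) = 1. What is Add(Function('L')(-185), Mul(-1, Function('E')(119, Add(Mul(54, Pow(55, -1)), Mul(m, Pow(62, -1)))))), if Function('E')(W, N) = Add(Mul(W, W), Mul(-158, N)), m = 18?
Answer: Rational(43961717, 1705) ≈ 25784.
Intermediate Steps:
Function('L')(O) = Mul(Add(1, O), Add(-31, O)) (Function('L')(O) = Mul(Add(-31, O), Add(1, O)) = Mul(Add(1, O), Add(-31, O)))
Function('E')(W, N) = Add(Pow(W, 2), Mul(-158, N))
Add(Function('L')(-185), Mul(-1, Function('E')(119, Add(Mul(54, Pow(55, -1)), Mul(m, Pow(62, -1)))))) = Add(Add(-31, Pow(-185, 2), Mul(-30, -185)), Mul(-1, Add(Pow(119, 2), Mul(-158, Add(Mul(54, Pow(55, -1)), Mul(18, Pow(62, -1))))))) = Add(Add(-31, 34225, 5550), Mul(-1, Add(14161, Mul(-158, Add(Mul(54, Rational(1, 55)), Mul(18, Rational(1, 62))))))) = Add(39744, Mul(-1, Add(14161, Mul(-158, Add(Rational(54, 55), Rational(9, 31)))))) = Add(39744, Mul(-1, Add(14161, Mul(-158, Rational(2169, 1705))))) = Add(39744, Mul(-1, Add(14161, Rational(-342702, 1705)))) = Add(39744, Mul(-1, Rational(23801803, 1705))) = Add(39744, Rational(-23801803, 1705)) = Rational(43961717, 1705)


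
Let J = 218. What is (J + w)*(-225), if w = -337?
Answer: 26775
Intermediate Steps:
(J + w)*(-225) = (218 - 337)*(-225) = -119*(-225) = 26775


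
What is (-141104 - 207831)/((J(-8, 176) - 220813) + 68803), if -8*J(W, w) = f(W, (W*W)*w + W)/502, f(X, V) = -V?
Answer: 175165370/76307613 ≈ 2.2955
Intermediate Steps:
f(X, V) = -V
J(W, w) = W/4016 + w*W²/4016 (J(W, w) = -(-((W*W)*w + W))/(8*502) = -(-(W²*w + W))/(8*502) = -(-(w*W² + W))/(8*502) = -(-(W + w*W²))/(8*502) = -(-W - w*W²)/(8*502) = -(-W/502 - w*W²/502)/8 = W/4016 + w*W²/4016)
(-141104 - 207831)/((J(-8, 176) - 220813) + 68803) = (-141104 - 207831)/(((1/4016)*(-8)*(1 - 8*176) - 220813) + 68803) = -348935/(((1/4016)*(-8)*(1 - 1408) - 220813) + 68803) = -348935/(((1/4016)*(-8)*(-1407) - 220813) + 68803) = -348935/((1407/502 - 220813) + 68803) = -348935/(-110846719/502 + 68803) = -348935/(-76307613/502) = -348935*(-502/76307613) = 175165370/76307613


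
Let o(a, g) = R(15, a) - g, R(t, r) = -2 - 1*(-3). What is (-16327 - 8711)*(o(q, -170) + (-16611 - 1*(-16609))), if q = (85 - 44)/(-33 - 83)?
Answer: -4231422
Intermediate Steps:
R(t, r) = 1 (R(t, r) = -2 + 3 = 1)
q = -41/116 (q = 41/(-116) = 41*(-1/116) = -41/116 ≈ -0.35345)
o(a, g) = 1 - g
(-16327 - 8711)*(o(q, -170) + (-16611 - 1*(-16609))) = (-16327 - 8711)*((1 - 1*(-170)) + (-16611 - 1*(-16609))) = -25038*((1 + 170) + (-16611 + 16609)) = -25038*(171 - 2) = -25038*169 = -4231422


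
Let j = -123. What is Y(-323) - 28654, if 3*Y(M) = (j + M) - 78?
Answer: -86486/3 ≈ -28829.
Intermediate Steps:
Y(M) = -67 + M/3 (Y(M) = ((-123 + M) - 78)/3 = (-201 + M)/3 = -67 + M/3)
Y(-323) - 28654 = (-67 + (⅓)*(-323)) - 28654 = (-67 - 323/3) - 28654 = -524/3 - 28654 = -86486/3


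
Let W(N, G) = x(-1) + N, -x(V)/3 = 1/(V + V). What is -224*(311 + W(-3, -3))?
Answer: -69328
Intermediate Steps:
x(V) = -3/(2*V) (x(V) = -3/(V + V) = -3*1/(2*V) = -3/(2*V))
W(N, G) = 3/2 + N (W(N, G) = -3/2/(-1) + N = -3/2*(-1) + N = 3/2 + N)
-224*(311 + W(-3, -3)) = -224*(311 + (3/2 - 3)) = -224*(311 - 3/2) = -224*619/2 = -69328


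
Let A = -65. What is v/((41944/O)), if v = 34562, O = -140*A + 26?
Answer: 78853203/10486 ≈ 7519.9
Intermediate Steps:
O = 9126 (O = -140*(-65) + 26 = 9100 + 26 = 9126)
v/((41944/O)) = 34562/((41944/9126)) = 34562/((41944*(1/9126))) = 34562/(20972/4563) = 34562*(4563/20972) = 78853203/10486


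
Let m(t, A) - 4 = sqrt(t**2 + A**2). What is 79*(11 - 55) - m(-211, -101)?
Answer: -3480 - sqrt(54722) ≈ -3713.9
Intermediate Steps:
m(t, A) = 4 + sqrt(A**2 + t**2) (m(t, A) = 4 + sqrt(t**2 + A**2) = 4 + sqrt(A**2 + t**2))
79*(11 - 55) - m(-211, -101) = 79*(11 - 55) - (4 + sqrt((-101)**2 + (-211)**2)) = 79*(-44) - (4 + sqrt(10201 + 44521)) = -3476 - (4 + sqrt(54722)) = -3476 + (-4 - sqrt(54722)) = -3480 - sqrt(54722)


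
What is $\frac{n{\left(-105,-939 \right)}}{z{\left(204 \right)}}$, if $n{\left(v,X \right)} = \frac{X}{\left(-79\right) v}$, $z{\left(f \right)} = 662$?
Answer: $- \frac{313}{1830430} \approx -0.000171$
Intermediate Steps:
$n{\left(v,X \right)} = - \frac{X}{79 v}$ ($n{\left(v,X \right)} = X \left(- \frac{1}{79 v}\right) = - \frac{X}{79 v}$)
$\frac{n{\left(-105,-939 \right)}}{z{\left(204 \right)}} = \frac{\left(- \frac{1}{79}\right) \left(-939\right) \frac{1}{-105}}{662} = \left(- \frac{1}{79}\right) \left(-939\right) \left(- \frac{1}{105}\right) \frac{1}{662} = \left(- \frac{313}{2765}\right) \frac{1}{662} = - \frac{313}{1830430}$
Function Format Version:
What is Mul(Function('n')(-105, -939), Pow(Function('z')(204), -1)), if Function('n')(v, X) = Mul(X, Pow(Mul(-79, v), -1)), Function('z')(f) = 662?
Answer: Rational(-313, 1830430) ≈ -0.00017100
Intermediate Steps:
Function('n')(v, X) = Mul(Rational(-1, 79), X, Pow(v, -1)) (Function('n')(v, X) = Mul(X, Mul(Rational(-1, 79), Pow(v, -1))) = Mul(Rational(-1, 79), X, Pow(v, -1)))
Mul(Function('n')(-105, -939), Pow(Function('z')(204), -1)) = Mul(Mul(Rational(-1, 79), -939, Pow(-105, -1)), Pow(662, -1)) = Mul(Mul(Rational(-1, 79), -939, Rational(-1, 105)), Rational(1, 662)) = Mul(Rational(-313, 2765), Rational(1, 662)) = Rational(-313, 1830430)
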